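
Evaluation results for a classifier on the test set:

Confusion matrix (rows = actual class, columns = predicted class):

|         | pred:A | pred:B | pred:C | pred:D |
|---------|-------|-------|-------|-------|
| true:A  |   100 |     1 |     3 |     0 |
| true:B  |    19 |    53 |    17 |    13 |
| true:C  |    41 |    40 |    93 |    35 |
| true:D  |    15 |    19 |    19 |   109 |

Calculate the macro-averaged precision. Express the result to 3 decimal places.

0.610

Per-class precision (TP/(TP+FP)):
  A: TP=100, FP=19+41+15=75 → 100/175 = 0.5714
  B: TP=53, FP=1+40+19=60 → 53/113 = 0.4690
  C: TP=93, FP=3+17+19=39 → 93/132 = 0.7045
  D: TP=109, FP=0+13+35=48 → 109/157 = 0.6943
Macro-precision = mean = (0.5714 + 0.4690 + 0.7045 + 0.6943) / 4 = 0.610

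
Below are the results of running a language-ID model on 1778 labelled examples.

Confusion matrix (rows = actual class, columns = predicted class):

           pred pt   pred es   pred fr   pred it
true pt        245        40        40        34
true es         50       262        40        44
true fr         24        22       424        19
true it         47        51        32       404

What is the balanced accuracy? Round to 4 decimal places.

Balanced accuracy = mean of per-class recall.
  pt: recall = 245/359 = 0.68245
  es: recall = 262/396 = 0.66162
  fr: recall = 424/489 = 0.86708
  it: recall = 404/534 = 0.75655
Mean = (0.68245 + 0.66162 + 0.86708 + 0.75655) / 4 = 0.7419

0.7419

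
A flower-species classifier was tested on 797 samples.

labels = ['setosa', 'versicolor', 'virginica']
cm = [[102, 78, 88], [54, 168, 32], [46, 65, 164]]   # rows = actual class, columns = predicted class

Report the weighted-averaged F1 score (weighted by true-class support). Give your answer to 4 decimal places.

Per-class F1 score (2·TP/(2·TP+FP+FN)):
  setosa: TP=102, FP=54+46=100, FN=78+88=166 → 204/470 = 0.43404
  versicolor: TP=168, FP=78+65=143, FN=54+32=86 → 336/565 = 0.59469
  virginica: TP=164, FP=88+32=120, FN=46+65=111 → 328/559 = 0.58676
Weighted-F1 score = Σ (supportᵢ/N)·F1 scoreᵢ with N=797: (268/797)·0.43404 + (254/797)·0.59469 + (275/797)·0.58676 = 0.5379

0.5379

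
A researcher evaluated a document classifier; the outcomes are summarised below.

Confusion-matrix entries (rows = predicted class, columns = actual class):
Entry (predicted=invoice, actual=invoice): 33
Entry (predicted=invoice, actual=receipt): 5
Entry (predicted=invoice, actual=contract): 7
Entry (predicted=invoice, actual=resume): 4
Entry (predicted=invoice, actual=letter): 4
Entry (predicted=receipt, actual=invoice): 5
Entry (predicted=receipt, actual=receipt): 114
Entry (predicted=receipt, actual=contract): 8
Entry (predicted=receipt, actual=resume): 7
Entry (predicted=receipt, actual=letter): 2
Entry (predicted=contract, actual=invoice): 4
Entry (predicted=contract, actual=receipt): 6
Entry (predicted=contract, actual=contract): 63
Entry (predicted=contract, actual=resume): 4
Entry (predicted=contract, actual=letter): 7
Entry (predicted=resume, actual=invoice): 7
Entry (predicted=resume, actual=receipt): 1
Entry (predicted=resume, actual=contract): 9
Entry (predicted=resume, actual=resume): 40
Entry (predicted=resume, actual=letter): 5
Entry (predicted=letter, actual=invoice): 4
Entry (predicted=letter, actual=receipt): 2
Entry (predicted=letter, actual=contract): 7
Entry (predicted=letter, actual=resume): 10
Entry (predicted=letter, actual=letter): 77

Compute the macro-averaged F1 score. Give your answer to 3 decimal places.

0.723

Per-class F1 score (2·TP/(2·TP+FP+FN)):
  invoice: TP=33, FP=5+7+4+4=20, FN=5+4+7+4=20 → 66/106 = 0.6226
  receipt: TP=114, FP=5+8+7+2=22, FN=5+6+1+2=14 → 228/264 = 0.8636
  contract: TP=63, FP=4+6+4+7=21, FN=7+8+9+7=31 → 126/178 = 0.7079
  resume: TP=40, FP=7+1+9+5=22, FN=4+7+4+10=25 → 80/127 = 0.6299
  letter: TP=77, FP=4+2+7+10=23, FN=4+2+7+5=18 → 154/195 = 0.7897
Macro-F1 score = mean = (0.6226 + 0.8636 + 0.7079 + 0.6299 + 0.7897) / 5 = 0.723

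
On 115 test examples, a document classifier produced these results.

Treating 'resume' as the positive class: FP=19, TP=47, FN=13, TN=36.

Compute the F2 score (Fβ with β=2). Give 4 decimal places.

Fβ = (1+β²)·TP / ((1+β²)·TP + β²·FN + FP), with β²=4
= 5·47 / (5·47 + 4·13 + 19) = 0.7680

0.7680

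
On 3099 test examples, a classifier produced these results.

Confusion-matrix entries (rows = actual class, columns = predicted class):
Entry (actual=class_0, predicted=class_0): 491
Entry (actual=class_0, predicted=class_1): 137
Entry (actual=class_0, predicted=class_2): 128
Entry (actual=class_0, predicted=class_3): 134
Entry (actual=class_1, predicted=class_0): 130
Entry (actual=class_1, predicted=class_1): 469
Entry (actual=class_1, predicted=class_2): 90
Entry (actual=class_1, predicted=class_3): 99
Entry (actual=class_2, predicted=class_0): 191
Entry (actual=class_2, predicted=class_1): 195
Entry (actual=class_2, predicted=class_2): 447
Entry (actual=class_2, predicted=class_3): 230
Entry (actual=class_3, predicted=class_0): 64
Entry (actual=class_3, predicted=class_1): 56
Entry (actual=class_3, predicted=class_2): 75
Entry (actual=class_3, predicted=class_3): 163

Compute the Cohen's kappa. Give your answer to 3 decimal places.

0.336

Observed agreement pₒ = trace/N = 1570/3099 = 0.5066
Expected agreement pₑ = Σ (rowᵢ·colᵢ)/N² = (890·876 + 788·857 + 1063·740 + 358·626)/3099² = 0.2567
κ = (pₒ − pₑ)/(1 − pₑ) = (0.5066 − 0.2567)/(1 − 0.2567) = 0.336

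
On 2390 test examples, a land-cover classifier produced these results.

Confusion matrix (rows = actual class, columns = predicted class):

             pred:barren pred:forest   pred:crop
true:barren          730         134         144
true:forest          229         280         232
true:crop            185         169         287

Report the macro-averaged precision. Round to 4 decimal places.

0.5171

Per-class precision (TP/(TP+FP)):
  barren: TP=730, FP=229+185=414 → 730/1144 = 0.63811
  forest: TP=280, FP=134+169=303 → 280/583 = 0.48027
  crop: TP=287, FP=144+232=376 → 287/663 = 0.43288
Macro-precision = mean = (0.63811 + 0.48027 + 0.43288) / 3 = 0.5171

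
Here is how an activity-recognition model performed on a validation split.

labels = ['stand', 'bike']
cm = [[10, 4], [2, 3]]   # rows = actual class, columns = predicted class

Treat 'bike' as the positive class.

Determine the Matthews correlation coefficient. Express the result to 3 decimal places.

MCC = (TP·TN − FP·FN) / √((TP+FP)(TP+FN)(TN+FP)(TN+FN))
Numerator = 3·10 − 4·2 = 22
Denominator = √(7·5·14·12) = √5880 = 76.6812
MCC = 22 / 76.6812 = 0.287

0.287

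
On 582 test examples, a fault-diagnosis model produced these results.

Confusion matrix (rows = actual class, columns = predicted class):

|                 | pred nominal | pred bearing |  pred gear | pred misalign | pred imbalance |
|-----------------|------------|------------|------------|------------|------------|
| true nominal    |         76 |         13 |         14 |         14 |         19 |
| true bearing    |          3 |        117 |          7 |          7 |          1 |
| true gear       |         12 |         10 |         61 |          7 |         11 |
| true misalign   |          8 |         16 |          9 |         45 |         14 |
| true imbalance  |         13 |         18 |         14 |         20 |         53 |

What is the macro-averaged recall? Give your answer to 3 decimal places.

0.594

Per-class recall (TP/(TP+FN)):
  nominal: TP=76, FN=13+14+14+19=60 → 76/136 = 0.5588
  bearing: TP=117, FN=3+7+7+1=18 → 117/135 = 0.8667
  gear: TP=61, FN=12+10+7+11=40 → 61/101 = 0.6040
  misalign: TP=45, FN=8+16+9+14=47 → 45/92 = 0.4891
  imbalance: TP=53, FN=13+18+14+20=65 → 53/118 = 0.4492
Macro-recall = mean = (0.5588 + 0.8667 + 0.6040 + 0.4891 + 0.4492) / 5 = 0.594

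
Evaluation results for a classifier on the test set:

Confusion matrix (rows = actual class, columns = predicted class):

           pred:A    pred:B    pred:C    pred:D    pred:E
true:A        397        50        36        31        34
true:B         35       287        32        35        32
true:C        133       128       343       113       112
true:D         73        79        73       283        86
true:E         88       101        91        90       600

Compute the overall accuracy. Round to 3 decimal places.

Accuracy = trace / total = (397+287+343+283+600=1910) / 3362 = 1910/3362 = 0.568

0.568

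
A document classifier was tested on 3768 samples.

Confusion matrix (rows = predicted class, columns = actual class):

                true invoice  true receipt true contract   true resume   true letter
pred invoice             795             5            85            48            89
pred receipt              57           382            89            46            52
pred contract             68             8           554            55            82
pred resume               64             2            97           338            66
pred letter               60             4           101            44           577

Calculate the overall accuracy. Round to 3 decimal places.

Accuracy = trace / total = (795+382+554+338+577=2646) / 3768 = 2646/3768 = 0.702

0.702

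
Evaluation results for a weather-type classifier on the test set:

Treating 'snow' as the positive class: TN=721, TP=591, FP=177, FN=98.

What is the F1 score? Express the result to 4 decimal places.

Precision = TP/(TP+FP) = 591/768 = 0.7695
Recall = TP/(TP+FN) = 591/689 = 0.8578
F1 = 2·TP/(2·TP+FP+FN) = 1182/1457 = 0.8113

0.8113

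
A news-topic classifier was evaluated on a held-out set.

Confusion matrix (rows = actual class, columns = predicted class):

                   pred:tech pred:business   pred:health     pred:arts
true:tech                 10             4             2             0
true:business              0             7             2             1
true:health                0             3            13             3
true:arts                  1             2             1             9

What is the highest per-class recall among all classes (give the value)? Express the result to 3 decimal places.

Per-class recall (TP/(TP+FN)):
  tech: TP=10, FN=4+2+0=6 → 10/16 = 0.6250
  business: TP=7, FN=0+2+1=3 → 7/10 = 0.7000
  health: TP=13, FN=0+3+3=6 → 13/19 = 0.6842
  arts: TP=9, FN=1+2+1=4 → 9/13 = 0.6923
Highest is class 'business' with recall = 0.700.

0.700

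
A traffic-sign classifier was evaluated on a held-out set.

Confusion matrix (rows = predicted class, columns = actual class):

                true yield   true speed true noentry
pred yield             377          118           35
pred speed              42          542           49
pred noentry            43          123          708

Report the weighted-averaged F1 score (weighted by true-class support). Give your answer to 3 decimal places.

Per-class F1 score (2·TP/(2·TP+FP+FN)):
  yield: TP=377, FP=118+35=153, FN=42+43=85 → 754/992 = 0.7601
  speed: TP=542, FP=42+49=91, FN=118+123=241 → 1084/1416 = 0.7655
  noentry: TP=708, FP=43+123=166, FN=35+49=84 → 1416/1666 = 0.8499
Weighted-F1 score = Σ (supportᵢ/N)·F1 scoreᵢ with N=2037: (462/2037)·0.7601 + (783/2037)·0.7655 + (792/2037)·0.8499 = 0.797

0.797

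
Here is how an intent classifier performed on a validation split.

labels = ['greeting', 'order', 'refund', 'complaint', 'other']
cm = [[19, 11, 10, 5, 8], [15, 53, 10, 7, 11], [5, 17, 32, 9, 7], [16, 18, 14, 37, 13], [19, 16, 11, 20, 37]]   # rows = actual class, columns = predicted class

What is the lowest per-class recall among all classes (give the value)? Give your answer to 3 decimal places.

0.358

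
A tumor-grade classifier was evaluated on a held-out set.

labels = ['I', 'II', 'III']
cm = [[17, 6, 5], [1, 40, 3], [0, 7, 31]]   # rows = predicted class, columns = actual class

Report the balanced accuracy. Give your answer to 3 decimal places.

Balanced accuracy = mean of per-class recall.
  I: recall = 17/18 = 0.9444
  II: recall = 40/53 = 0.7547
  III: recall = 31/39 = 0.7949
Mean = (0.9444 + 0.7547 + 0.7949) / 3 = 0.831

0.831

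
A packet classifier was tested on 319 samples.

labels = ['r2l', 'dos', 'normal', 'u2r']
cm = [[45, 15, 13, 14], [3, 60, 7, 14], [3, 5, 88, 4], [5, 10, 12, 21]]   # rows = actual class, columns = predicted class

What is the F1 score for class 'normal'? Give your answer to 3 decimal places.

One-vs-rest for 'normal': TP = diagonal; FP = other classes predicted 'normal'; FN = 'normal' predicted as other.
F1 score = 2·TP/(2·TP+FP+FN).
normal: TP=88, FP=13+7+12=32, FN=3+5+4=12 → 176/220 = 0.8000

0.800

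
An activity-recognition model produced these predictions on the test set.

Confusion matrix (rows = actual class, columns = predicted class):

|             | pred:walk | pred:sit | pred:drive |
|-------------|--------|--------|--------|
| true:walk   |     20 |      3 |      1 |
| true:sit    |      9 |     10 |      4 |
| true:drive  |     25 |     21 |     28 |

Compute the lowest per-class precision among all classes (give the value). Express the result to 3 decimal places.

0.294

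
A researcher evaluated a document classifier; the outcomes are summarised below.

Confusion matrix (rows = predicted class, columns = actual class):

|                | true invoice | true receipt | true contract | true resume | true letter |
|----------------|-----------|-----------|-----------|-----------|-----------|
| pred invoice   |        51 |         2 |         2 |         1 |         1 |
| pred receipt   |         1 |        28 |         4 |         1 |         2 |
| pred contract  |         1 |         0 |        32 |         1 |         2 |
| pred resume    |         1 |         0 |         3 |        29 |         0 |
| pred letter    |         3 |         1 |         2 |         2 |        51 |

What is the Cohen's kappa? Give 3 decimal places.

Observed agreement pₒ = trace/N = 191/221 = 0.8643
Expected agreement pₑ = Σ (rowᵢ·colᵢ)/N² = (57·57 + 31·36 + 43·36 + 34·33 + 56·59)/221² = 0.2117
κ = (pₒ − pₑ)/(1 − pₑ) = (0.8643 − 0.2117)/(1 − 0.2117) = 0.828

0.828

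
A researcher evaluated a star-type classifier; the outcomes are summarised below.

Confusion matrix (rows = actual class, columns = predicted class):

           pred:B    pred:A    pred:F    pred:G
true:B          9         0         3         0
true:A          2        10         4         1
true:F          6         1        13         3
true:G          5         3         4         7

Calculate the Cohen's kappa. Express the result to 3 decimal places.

0.399

Observed agreement pₒ = trace/N = 39/71 = 0.5493
Expected agreement pₑ = Σ (rowᵢ·colᵢ)/N² = (12·22 + 17·14 + 23·24 + 19·11)/71² = 0.2505
κ = (pₒ − pₑ)/(1 − pₑ) = (0.5493 − 0.2505)/(1 − 0.2505) = 0.399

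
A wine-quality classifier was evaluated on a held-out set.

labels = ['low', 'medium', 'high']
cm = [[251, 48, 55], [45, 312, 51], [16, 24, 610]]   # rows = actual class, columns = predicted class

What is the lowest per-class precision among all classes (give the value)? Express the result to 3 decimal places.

Per-class precision (TP/(TP+FP)):
  low: TP=251, FP=45+16=61 → 251/312 = 0.8045
  medium: TP=312, FP=48+24=72 → 312/384 = 0.8125
  high: TP=610, FP=55+51=106 → 610/716 = 0.8520
Lowest is class 'low' with precision = 0.804.

0.804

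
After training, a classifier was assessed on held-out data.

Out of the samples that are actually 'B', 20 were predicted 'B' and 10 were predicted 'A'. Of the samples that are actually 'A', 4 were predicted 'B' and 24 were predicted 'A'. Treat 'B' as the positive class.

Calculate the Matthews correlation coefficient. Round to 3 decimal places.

0.531

MCC = (TP·TN − FP·FN) / √((TP+FP)(TP+FN)(TN+FP)(TN+FN))
Numerator = 20·24 − 4·10 = 440
Denominator = √(24·30·28·34) = √685440 = 827.9130
MCC = 440 / 827.9130 = 0.531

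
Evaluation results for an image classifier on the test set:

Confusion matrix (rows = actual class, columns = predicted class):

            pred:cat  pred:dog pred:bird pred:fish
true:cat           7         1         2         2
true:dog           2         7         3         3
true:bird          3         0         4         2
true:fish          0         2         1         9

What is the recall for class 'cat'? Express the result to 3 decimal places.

0.583

One-vs-rest for 'cat': TP = diagonal; FP = other classes predicted 'cat'; FN = 'cat' predicted as other.
recall = TP/(TP+FN).
cat: TP=7, FN=1+2+2=5 → 7/12 = 0.5833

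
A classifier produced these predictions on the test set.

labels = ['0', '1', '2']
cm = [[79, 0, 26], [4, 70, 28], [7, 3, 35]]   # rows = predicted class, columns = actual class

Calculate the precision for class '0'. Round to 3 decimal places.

Treat '0' as positive and all other classes as negative.
precision = TP/(TP+FP).
0: TP=79, FP=0+26=26 → 79/105 = 0.7524

0.752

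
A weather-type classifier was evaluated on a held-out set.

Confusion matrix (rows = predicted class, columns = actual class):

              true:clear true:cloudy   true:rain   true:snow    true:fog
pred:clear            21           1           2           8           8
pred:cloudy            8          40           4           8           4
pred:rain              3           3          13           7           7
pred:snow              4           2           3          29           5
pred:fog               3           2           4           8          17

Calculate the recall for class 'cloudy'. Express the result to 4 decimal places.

0.8333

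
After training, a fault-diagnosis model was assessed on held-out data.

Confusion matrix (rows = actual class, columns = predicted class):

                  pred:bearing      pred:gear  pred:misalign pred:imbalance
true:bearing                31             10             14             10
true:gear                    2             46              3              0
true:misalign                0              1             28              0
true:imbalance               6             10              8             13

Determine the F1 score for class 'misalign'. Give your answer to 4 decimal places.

One-vs-rest for 'misalign': TP = diagonal; FP = other classes predicted 'misalign'; FN = 'misalign' predicted as other.
F1 score = 2·TP/(2·TP+FP+FN).
misalign: TP=28, FP=14+3+8=25, FN=0+1+0=1 → 56/82 = 0.68293

0.6829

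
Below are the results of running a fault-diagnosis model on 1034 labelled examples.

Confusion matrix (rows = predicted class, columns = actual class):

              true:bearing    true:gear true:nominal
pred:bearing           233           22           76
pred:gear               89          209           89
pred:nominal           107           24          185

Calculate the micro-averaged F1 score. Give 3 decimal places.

Micro-averaging pools counts across classes: ΣTP=627, ΣFP=407, ΣFN=407.
Micro-F1 score = 2·TP/(2·TP+FP+FN) on pooled counts = 0.606 (equals overall accuracy in single-label multiclass).

0.606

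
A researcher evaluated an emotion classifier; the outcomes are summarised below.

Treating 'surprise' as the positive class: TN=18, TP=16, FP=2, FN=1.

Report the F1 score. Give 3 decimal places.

0.914

Precision = TP/(TP+FP) = 16/18 = 0.8889
Recall = TP/(TP+FN) = 16/17 = 0.9412
F1 = 2·TP/(2·TP+FP+FN) = 32/35 = 0.914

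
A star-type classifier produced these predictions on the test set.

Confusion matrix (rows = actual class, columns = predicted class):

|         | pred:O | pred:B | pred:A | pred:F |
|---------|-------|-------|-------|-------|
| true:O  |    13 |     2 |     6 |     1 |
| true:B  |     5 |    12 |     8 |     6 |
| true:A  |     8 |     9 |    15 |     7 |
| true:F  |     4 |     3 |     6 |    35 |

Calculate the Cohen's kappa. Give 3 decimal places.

Observed agreement pₒ = trace/N = 75/140 = 0.5357
Expected agreement pₑ = Σ (rowᵢ·colᵢ)/N² = (22·30 + 31·26 + 39·35 + 48·49)/140² = 0.2644
κ = (pₒ − pₑ)/(1 − pₑ) = (0.5357 − 0.2644)/(1 − 0.2644) = 0.369

0.369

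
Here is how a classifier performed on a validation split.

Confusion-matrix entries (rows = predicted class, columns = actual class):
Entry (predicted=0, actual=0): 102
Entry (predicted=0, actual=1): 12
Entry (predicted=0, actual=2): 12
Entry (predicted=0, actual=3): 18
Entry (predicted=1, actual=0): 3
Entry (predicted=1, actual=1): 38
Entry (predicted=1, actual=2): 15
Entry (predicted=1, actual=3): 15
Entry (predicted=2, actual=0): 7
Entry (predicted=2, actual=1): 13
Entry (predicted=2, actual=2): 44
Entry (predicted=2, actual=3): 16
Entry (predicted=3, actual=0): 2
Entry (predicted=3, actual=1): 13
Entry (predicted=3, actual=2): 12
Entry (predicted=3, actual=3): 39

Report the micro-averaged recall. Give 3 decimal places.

Micro-averaging pools counts across classes: ΣTP=223, ΣFP=138, ΣFN=138.
Micro-recall = TP/(TP+FN) on pooled counts = 0.618 (equals overall accuracy in single-label multiclass).

0.618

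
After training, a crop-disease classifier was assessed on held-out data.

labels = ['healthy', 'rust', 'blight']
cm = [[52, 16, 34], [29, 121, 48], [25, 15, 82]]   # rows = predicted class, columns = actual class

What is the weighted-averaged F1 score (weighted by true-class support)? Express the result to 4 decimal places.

0.5975

Per-class F1 score (2·TP/(2·TP+FP+FN)):
  healthy: TP=52, FP=16+34=50, FN=29+25=54 → 104/208 = 0.50000
  rust: TP=121, FP=29+48=77, FN=16+15=31 → 242/350 = 0.69143
  blight: TP=82, FP=25+15=40, FN=34+48=82 → 164/286 = 0.57343
Weighted-F1 score = Σ (supportᵢ/N)·F1 scoreᵢ with N=422: (106/422)·0.50000 + (152/422)·0.69143 + (164/422)·0.57343 = 0.5975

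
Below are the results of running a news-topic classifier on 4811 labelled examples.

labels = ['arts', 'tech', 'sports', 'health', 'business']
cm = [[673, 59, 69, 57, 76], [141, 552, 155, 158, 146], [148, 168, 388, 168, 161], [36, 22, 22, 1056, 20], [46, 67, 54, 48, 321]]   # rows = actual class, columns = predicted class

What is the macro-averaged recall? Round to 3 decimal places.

0.618

Per-class recall (TP/(TP+FN)):
  arts: TP=673, FN=59+69+57+76=261 → 673/934 = 0.7206
  tech: TP=552, FN=141+155+158+146=600 → 552/1152 = 0.4792
  sports: TP=388, FN=148+168+168+161=645 → 388/1033 = 0.3756
  health: TP=1056, FN=36+22+22+20=100 → 1056/1156 = 0.9135
  business: TP=321, FN=46+67+54+48=215 → 321/536 = 0.5989
Macro-recall = mean = (0.7206 + 0.4792 + 0.3756 + 0.9135 + 0.5989) / 5 = 0.618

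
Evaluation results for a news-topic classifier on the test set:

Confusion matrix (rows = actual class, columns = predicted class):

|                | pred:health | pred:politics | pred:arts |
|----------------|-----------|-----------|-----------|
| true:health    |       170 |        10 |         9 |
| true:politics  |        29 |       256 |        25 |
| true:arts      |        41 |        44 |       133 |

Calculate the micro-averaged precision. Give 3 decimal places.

0.780

Micro-averaging pools counts across classes: ΣTP=559, ΣFP=158, ΣFN=158.
Micro-precision = TP/(TP+FP) on pooled counts = 0.780 (equals overall accuracy in single-label multiclass).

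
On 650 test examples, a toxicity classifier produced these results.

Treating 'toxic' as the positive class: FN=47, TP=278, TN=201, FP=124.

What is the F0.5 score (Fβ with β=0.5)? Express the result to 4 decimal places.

Fβ = (1+β²)·TP / ((1+β²)·TP + β²·FN + FP), with β²=1/4
= 1.25·278 / (1.25·278 + 0.25·47 + 124) = 0.7191

0.7191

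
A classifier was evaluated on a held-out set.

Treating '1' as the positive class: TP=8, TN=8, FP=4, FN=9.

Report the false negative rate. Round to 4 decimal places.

FNR = FN/(FN+TP) = 9/(9+8) = 0.5294

0.5294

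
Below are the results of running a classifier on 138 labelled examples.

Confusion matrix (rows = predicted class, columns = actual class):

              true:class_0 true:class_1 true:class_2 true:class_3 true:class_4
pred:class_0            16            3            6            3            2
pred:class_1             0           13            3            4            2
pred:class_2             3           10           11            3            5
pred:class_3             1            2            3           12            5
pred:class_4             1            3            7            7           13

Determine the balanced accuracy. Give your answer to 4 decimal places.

0.4886

Balanced accuracy = mean of per-class recall.
  class_0: recall = 16/21 = 0.76190
  class_1: recall = 13/31 = 0.41935
  class_2: recall = 11/30 = 0.36667
  class_3: recall = 12/29 = 0.41379
  class_4: recall = 13/27 = 0.48148
Mean = (0.76190 + 0.41935 + 0.36667 + 0.41379 + 0.48148) / 5 = 0.4886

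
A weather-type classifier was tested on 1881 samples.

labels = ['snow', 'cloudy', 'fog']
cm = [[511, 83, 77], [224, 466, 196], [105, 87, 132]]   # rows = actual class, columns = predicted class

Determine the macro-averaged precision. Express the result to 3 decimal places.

Per-class precision (TP/(TP+FP)):
  snow: TP=511, FP=224+105=329 → 511/840 = 0.6083
  cloudy: TP=466, FP=83+87=170 → 466/636 = 0.7327
  fog: TP=132, FP=77+196=273 → 132/405 = 0.3259
Macro-precision = mean = (0.6083 + 0.7327 + 0.3259) / 3 = 0.556

0.556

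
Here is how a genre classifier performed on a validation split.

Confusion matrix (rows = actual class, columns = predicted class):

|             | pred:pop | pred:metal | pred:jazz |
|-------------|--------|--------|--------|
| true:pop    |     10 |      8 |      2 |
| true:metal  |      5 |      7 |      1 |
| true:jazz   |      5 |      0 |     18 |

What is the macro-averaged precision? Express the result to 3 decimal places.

0.608

Per-class precision (TP/(TP+FP)):
  pop: TP=10, FP=5+5=10 → 10/20 = 0.5000
  metal: TP=7, FP=8+0=8 → 7/15 = 0.4667
  jazz: TP=18, FP=2+1=3 → 18/21 = 0.8571
Macro-precision = mean = (0.5000 + 0.4667 + 0.8571) / 3 = 0.608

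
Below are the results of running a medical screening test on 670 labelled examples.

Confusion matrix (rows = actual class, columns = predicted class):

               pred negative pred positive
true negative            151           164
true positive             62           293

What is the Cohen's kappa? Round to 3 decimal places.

Observed agreement pₒ = trace/N = 444/670 = 0.6627
Expected agreement pₑ = Σ (rowᵢ·colᵢ)/N² = (315·213 + 355·457)/670² = 0.5109
κ = (pₒ − pₑ)/(1 − pₑ) = (0.6627 − 0.5109)/(1 − 0.5109) = 0.310

0.310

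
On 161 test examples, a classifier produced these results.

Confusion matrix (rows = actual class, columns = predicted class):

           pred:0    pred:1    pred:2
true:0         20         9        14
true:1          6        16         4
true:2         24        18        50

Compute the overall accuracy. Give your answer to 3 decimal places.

0.534

Accuracy = trace / total = (20+16+50=86) / 161 = 86/161 = 0.534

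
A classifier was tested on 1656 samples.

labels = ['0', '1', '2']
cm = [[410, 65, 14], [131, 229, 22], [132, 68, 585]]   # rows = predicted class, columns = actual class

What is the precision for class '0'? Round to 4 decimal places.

precision = TP/(TP+FP).
0: TP=410, FP=65+14=79 → 410/489 = 0.83845

0.8384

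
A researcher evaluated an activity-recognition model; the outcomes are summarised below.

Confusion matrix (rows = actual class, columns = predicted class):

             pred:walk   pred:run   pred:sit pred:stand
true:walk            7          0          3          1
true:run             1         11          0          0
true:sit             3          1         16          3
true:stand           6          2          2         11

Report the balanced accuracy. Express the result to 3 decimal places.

0.693

Balanced accuracy = mean of per-class recall.
  walk: recall = 7/11 = 0.6364
  run: recall = 11/12 = 0.9167
  sit: recall = 16/23 = 0.6957
  stand: recall = 11/21 = 0.5238
Mean = (0.6364 + 0.9167 + 0.6957 + 0.5238) / 4 = 0.693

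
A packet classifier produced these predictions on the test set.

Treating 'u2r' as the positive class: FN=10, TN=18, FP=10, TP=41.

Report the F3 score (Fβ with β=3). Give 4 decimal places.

0.8039

Fβ = (1+β²)·TP / ((1+β²)·TP + β²·FN + FP), with β²=9
= 10·41 / (10·41 + 9·10 + 10) = 0.8039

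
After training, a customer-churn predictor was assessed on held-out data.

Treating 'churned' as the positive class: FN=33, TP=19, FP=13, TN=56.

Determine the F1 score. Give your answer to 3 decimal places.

Precision = TP/(TP+FP) = 19/32 = 0.5938
Recall = TP/(TP+FN) = 19/52 = 0.3654
F1 = 2·TP/(2·TP+FP+FN) = 38/84 = 0.452

0.452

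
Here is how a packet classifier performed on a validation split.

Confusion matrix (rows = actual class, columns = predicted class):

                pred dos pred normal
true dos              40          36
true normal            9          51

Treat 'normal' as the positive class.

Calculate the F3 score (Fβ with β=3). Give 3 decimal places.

0.813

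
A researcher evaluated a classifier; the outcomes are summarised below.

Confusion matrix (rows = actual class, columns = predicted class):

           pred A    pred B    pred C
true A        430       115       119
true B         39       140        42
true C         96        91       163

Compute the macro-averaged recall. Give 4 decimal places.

Per-class recall (TP/(TP+FN)):
  A: TP=430, FN=115+119=234 → 430/664 = 0.64759
  B: TP=140, FN=39+42=81 → 140/221 = 0.63348
  C: TP=163, FN=96+91=187 → 163/350 = 0.46571
Macro-recall = mean = (0.64759 + 0.63348 + 0.46571) / 3 = 0.5823

0.5823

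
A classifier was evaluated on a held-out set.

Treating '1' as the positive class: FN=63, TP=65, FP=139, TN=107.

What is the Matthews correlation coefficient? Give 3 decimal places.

-0.055

MCC = (TP·TN − FP·FN) / √((TP+FP)(TP+FN)(TN+FP)(TN+FN))
Numerator = 65·107 − 139·63 = -1802
Denominator = √(204·128·246·170) = √1092003840 = 33045.4814
MCC = -1802 / 33045.4814 = -0.055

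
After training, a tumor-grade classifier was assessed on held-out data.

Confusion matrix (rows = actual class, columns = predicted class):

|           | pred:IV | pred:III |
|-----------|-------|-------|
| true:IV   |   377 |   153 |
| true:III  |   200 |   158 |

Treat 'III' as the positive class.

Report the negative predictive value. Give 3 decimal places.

0.653

NPV = TN/(TN+FN) = 377/(377+200) = 0.653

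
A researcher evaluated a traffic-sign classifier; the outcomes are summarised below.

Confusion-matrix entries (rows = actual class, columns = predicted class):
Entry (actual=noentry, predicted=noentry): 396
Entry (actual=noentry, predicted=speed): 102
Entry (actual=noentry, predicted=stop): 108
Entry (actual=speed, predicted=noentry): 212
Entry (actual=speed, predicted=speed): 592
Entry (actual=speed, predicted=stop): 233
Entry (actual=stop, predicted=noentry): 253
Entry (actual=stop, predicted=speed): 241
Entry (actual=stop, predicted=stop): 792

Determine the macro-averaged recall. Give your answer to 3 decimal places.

Per-class recall (TP/(TP+FN)):
  noentry: TP=396, FN=102+108=210 → 396/606 = 0.6535
  speed: TP=592, FN=212+233=445 → 592/1037 = 0.5709
  stop: TP=792, FN=253+241=494 → 792/1286 = 0.6159
Macro-recall = mean = (0.6535 + 0.5709 + 0.6159) / 3 = 0.613

0.613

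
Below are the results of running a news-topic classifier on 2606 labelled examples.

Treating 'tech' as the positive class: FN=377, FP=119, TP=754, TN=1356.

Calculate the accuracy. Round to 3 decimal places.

Accuracy = (TP+TN)/N = (754+1356)/2606 = 0.810

0.810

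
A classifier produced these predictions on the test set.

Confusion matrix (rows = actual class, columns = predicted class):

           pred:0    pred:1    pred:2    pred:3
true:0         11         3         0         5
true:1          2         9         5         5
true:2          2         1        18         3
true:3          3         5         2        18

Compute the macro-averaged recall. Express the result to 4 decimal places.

0.6001

Per-class recall (TP/(TP+FN)):
  0: TP=11, FN=3+0+5=8 → 11/19 = 0.57895
  1: TP=9, FN=2+5+5=12 → 9/21 = 0.42857
  2: TP=18, FN=2+1+3=6 → 18/24 = 0.75000
  3: TP=18, FN=3+5+2=10 → 18/28 = 0.64286
Macro-recall = mean = (0.57895 + 0.42857 + 0.75000 + 0.64286) / 4 = 0.6001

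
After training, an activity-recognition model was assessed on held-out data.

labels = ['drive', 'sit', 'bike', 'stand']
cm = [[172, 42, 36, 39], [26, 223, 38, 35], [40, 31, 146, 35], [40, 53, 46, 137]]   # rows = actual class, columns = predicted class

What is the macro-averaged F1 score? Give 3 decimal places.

0.590

Per-class F1 score (2·TP/(2·TP+FP+FN)):
  drive: TP=172, FP=26+40+40=106, FN=42+36+39=117 → 344/567 = 0.6067
  sit: TP=223, FP=42+31+53=126, FN=26+38+35=99 → 446/671 = 0.6647
  bike: TP=146, FP=36+38+46=120, FN=40+31+35=106 → 292/518 = 0.5637
  stand: TP=137, FP=39+35+35=109, FN=40+53+46=139 → 274/522 = 0.5249
Macro-F1 score = mean = (0.6067 + 0.6647 + 0.5637 + 0.5249) / 4 = 0.590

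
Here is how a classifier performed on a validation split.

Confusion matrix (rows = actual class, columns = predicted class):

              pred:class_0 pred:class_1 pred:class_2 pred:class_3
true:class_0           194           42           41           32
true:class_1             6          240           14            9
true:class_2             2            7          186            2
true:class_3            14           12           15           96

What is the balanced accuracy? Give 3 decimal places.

Balanced accuracy = mean of per-class recall.
  class_0: recall = 194/309 = 0.6278
  class_1: recall = 240/269 = 0.8922
  class_2: recall = 186/197 = 0.9442
  class_3: recall = 96/137 = 0.7007
Mean = (0.6278 + 0.8922 + 0.9442 + 0.7007) / 4 = 0.791

0.791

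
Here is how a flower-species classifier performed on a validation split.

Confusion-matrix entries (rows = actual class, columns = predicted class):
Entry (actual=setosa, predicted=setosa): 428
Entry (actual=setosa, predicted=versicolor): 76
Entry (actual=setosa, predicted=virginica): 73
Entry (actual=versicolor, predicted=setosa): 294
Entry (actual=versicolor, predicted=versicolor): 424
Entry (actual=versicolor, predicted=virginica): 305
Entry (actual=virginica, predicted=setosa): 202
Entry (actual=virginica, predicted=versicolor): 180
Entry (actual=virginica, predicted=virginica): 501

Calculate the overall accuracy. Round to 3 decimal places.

0.545

Accuracy = trace / total = (428+424+501=1353) / 2483 = 1353/2483 = 0.545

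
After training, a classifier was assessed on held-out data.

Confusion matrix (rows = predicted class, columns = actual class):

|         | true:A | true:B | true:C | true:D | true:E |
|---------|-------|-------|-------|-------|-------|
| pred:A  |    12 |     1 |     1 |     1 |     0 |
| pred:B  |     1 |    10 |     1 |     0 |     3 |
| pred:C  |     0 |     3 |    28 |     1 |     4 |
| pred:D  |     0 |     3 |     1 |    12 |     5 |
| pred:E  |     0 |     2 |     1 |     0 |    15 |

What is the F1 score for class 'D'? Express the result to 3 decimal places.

F1 score = 2·TP/(2·TP+FP+FN).
D: TP=12, FP=0+3+1+5=9, FN=1+0+1+0=2 → 24/35 = 0.6857

0.686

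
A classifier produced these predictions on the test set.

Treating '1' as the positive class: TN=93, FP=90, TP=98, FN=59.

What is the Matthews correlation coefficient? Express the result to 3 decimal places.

0.133

MCC = (TP·TN − FP·FN) / √((TP+FP)(TP+FN)(TN+FP)(TN+FN))
Numerator = 98·93 − 90·59 = 3804
Denominator = √(188·157·183·152) = √821017056 = 28653.3952
MCC = 3804 / 28653.3952 = 0.133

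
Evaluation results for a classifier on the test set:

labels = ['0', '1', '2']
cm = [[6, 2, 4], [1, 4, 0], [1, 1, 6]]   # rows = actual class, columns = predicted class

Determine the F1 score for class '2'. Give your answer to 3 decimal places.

F1 score = 2·TP/(2·TP+FP+FN).
2: TP=6, FP=4+0=4, FN=1+1=2 → 12/18 = 0.6667

0.667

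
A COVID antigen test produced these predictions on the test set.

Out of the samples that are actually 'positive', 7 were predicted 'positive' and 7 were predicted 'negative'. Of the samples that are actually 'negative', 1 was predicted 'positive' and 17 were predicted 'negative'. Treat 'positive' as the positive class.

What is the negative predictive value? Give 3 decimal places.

NPV = TN/(TN+FN) = 17/(17+7) = 0.708

0.708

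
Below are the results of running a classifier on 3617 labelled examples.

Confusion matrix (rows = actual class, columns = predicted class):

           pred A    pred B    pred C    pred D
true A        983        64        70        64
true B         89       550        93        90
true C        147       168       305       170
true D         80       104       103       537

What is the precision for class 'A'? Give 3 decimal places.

Take TP from the diagonal, FP from the rest of the 'A' prediction marginal, FN from the rest of the 'A' actual marginal.
precision = TP/(TP+FP).
A: TP=983, FP=89+147+80=316 → 983/1299 = 0.7567

0.757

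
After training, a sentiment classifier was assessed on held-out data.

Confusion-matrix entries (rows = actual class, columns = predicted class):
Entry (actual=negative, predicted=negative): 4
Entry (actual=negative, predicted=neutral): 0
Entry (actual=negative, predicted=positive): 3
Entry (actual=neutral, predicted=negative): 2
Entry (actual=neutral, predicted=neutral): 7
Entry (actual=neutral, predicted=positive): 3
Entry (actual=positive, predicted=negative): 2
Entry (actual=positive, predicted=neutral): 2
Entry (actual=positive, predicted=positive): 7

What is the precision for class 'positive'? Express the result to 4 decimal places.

0.5385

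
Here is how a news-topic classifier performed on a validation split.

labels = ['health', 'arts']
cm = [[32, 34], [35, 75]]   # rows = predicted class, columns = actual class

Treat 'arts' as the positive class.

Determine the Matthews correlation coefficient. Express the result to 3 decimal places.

MCC = (TP·TN − FP·FN) / √((TP+FP)(TP+FN)(TN+FP)(TN+FN))
Numerator = 75·32 − 35·34 = 1210
Denominator = √(110·109·67·66) = √53019780 = 7281.4683
MCC = 1210 / 7281.4683 = 0.166

0.166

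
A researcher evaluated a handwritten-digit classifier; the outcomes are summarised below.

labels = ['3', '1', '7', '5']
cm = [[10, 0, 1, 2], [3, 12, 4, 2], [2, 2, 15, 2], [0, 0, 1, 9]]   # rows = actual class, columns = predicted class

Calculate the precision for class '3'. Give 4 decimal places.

Take TP from the diagonal, FP from the rest of the '3' prediction marginal, FN from the rest of the '3' actual marginal.
precision = TP/(TP+FP).
3: TP=10, FP=3+2+0=5 → 10/15 = 0.66667

0.6667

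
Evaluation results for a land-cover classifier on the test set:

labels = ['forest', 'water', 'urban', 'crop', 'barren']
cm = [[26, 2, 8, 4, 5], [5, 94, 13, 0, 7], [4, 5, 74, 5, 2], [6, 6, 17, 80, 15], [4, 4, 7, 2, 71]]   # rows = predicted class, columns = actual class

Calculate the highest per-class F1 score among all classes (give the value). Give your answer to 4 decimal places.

Per-class F1 score (2·TP/(2·TP+FP+FN)):
  forest: TP=26, FP=2+8+4+5=19, FN=5+4+6+4=19 → 52/90 = 0.57778
  water: TP=94, FP=5+13+0+7=25, FN=2+5+6+4=17 → 188/230 = 0.81739
  urban: TP=74, FP=4+5+5+2=16, FN=8+13+17+7=45 → 148/209 = 0.70813
  crop: TP=80, FP=6+6+17+15=44, FN=4+0+5+2=11 → 160/215 = 0.74419
  barren: TP=71, FP=4+4+7+2=17, FN=5+7+2+15=29 → 142/188 = 0.75532
Highest is class 'water' with F1 score = 0.8174.

0.8174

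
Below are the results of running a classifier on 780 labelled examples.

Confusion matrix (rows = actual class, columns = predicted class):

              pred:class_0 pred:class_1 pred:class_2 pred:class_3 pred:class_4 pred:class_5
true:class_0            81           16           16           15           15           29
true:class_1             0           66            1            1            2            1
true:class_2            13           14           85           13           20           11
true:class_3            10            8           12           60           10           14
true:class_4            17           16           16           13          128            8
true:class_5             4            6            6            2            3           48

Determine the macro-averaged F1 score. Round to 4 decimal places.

0.5937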